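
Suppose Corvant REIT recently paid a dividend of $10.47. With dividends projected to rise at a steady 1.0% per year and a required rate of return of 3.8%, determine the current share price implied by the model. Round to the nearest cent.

$377.67

Gordon growth model: P₀ = D₁/(r − g). D₁ = 10.47 × (1 + 0.01) = 10.5747.
P₀ = 10.5747 / (0.038 − 0.01) = 10.5747 / 0.028 = 377.6679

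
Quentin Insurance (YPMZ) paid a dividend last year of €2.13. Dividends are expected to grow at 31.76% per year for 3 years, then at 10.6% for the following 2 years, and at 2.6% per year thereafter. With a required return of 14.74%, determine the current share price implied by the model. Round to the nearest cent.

Three-stage DDM. Project D₁…D_5; terminal Gordon value at t=5 with g = 0.026; discount at r = 0.1474.
D_1 = 2.8065
D_2 = 3.6978
D_3 = 4.8723
D_4 = 5.3887
D_5 = 5.9599
TV_5 = 6.1149/(0.1474−0.026) = 50.3697
P₀ = Σ Dₜ/(1+r)ᵗ + TV_5/(1+r)^5 = 39.9137

€39.91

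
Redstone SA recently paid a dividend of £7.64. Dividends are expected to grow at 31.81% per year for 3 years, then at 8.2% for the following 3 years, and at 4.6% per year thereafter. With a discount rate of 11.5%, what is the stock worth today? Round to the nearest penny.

Three-stage DDM. Project D₁…D_6; terminal Gordon value at t=6 with g = 0.046; discount at r = 0.115.
D_1 = 10.0703
D_2 = 13.2736
D_3 = 17.4960
D_4 = 18.9307
D_5 = 20.4830
D_6 = 22.1626
TV_6 = 23.1821/(0.115−0.046) = 335.9718
P₀ = Σ Dₜ/(1+r)ᵗ + TV_6/(1+r)^6 = 242.8425

£242.84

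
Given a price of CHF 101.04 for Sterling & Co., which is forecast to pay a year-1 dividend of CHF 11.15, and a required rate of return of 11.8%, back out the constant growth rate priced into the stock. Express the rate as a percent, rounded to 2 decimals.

From P₀ = D₁/(r − g), the implied growth is g = r − D₁/P₀.
g = 0.118 − 11.15/101.04 = 0.118 − 0.11035 = 0.00765

0.76%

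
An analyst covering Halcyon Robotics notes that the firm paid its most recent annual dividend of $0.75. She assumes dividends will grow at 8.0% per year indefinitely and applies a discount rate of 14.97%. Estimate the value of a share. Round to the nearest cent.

$11.62

Gordon growth model: P₀ = D₁/(r − g). D₁ = 0.75 × (1 + 0.08) = 0.8100.
P₀ = 0.8100 / (0.1497 − 0.08) = 0.8100 / 0.0697 = 11.6212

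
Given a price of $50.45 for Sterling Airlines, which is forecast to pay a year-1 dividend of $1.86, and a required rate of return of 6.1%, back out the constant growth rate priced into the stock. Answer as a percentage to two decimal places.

From P₀ = D₁/(r − g), the implied growth is g = r − D₁/P₀.
g = 0.061 − 1.86/50.45 = 0.061 − 0.03687 = 0.02413

2.41%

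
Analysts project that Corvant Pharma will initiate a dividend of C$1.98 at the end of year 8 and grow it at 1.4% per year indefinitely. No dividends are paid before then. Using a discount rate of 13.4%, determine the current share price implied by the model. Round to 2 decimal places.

C$6.84

Deferred-dividend DDM. At t=7 the remaining stream is a growing perpetuity with first payment D_8 = 1.98.
V_7 = D_8/(r−g) = 1.98/(0.134−0.014) = 16.5000
P₀ = V_7/(1+r)^7 = 16.5000/(1+0.134)^7 = 6.8421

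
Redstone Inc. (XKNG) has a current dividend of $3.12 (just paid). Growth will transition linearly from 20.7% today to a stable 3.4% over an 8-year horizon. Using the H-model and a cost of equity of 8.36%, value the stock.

H-model: P₀ = D₀[(1+g_L) + H(g_S−g_L)]/(r−g_L), with H = 8/2 = 4.
P₀ = 3.12 × [(1+0.034) + 4×(0.207−0.034)] / (0.0836−0.034)
   = 3.12 × 1.7260 / 0.0496 = 108.5710

$108.57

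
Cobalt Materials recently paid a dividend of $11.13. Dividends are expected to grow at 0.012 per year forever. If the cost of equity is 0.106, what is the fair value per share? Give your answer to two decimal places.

Gordon growth model: P₀ = D₁/(r − g). D₁ = 11.13 × (1 + 0.012) = 11.2636.
P₀ = 11.2636 / (0.106 − 0.012) = 11.2636 / 0.094 = 119.8251

$119.83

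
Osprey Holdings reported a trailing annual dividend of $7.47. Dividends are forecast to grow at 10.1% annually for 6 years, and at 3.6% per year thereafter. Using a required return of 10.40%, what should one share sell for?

Two-stage DDM. Project D₁…D_6 at 0.101, terminal growth 0.036, discount at r = 0.104.
D_1 = 8.2245
D_2 = 9.0551
D_3 = 9.9697
D_4 = 10.9767
D_5 = 12.0853
D_6 = 13.3059
Terminal value at t=6: TV = D_7/(r−g) = 13.7849/(0.104−0.036) = 202.7194
P₀ = 8.2245/(1+0.104)^1 + 9.0551/(1+0.104)^2 + 9.9697/(1+0.104)^3 + 10.9767/(1+0.104)^4 + 12.0853/(1+0.104)^5 + 13.3059/(1+0.104)^6 + 202.7194/(1+0.104)^6 = 156.3603

$156.36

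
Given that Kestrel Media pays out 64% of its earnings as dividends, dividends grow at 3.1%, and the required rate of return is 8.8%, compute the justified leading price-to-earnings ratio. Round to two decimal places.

11.23

Justified leading P/E = b/(r−g) = 0.64/(0.088−0.031) = 11.2281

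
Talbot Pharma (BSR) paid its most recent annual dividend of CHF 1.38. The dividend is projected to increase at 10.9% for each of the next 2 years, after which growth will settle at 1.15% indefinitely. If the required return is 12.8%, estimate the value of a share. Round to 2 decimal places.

Two-stage DDM. Project D₁…D_2 at 0.109, terminal growth 0.0115, discount at r = 0.128.
D_1 = 1.5304
D_2 = 1.6972
Terminal value at t=2: TV = D_3/(r−g) = 1.7168/(0.128−0.0115) = 14.7361
P₀ = 1.5304/(1+0.128)^1 + 1.6972/(1+0.128)^2 + 14.7361/(1+0.128)^2 = 14.2721

CHF 14.27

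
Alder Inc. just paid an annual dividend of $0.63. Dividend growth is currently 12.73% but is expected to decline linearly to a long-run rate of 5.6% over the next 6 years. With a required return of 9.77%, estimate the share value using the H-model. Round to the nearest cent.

$19.19

H-model: P₀ = D₀[(1+g_L) + H(g_S−g_L)]/(r−g_L), with H = 6/2 = 3.
P₀ = 0.63 × [(1+0.056) + 3×(0.1273−0.056)] / (0.0977−0.056)
   = 0.63 × 1.2699 / 0.0417 = 19.1855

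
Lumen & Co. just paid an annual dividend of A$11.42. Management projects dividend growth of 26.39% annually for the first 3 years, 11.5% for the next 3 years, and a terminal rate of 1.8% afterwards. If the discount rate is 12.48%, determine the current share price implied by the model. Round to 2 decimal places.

Three-stage DDM. Project D₁…D_6; terminal Gordon value at t=6 with g = 0.018; discount at r = 0.1248.
D_1 = 14.4337
D_2 = 18.2428
D_3 = 23.0571
D_4 = 25.7086
D_5 = 28.6651
D_6 = 31.9616
TV_6 = 32.5369/(0.1248−0.018) = 304.6529
P₀ = Σ Dₜ/(1+r)ᵗ + TV_6/(1+r)^6 = 241.6554

A$241.66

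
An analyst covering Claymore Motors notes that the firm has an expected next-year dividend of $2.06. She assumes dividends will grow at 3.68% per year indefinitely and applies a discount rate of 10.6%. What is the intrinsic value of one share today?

Gordon growth model: P₀ = D₁/(r − g), with D₁ = 2.06 given directly.
P₀ = 2.0600 / (0.106 − 0.0368) = 2.0600 / 0.0692 = 29.7688

$29.77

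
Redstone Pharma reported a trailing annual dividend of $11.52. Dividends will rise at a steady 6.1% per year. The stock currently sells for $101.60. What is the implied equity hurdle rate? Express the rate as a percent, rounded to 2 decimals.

18.13%

Rearranging the constant-growth DDM: r = D₁/P₀ + g.
D₁ = 11.52 × (1 + 0.061) = 12.2227.
r = 12.2227 / 101.60 + 0.061 = 0.12030 + 0.061 = 0.18130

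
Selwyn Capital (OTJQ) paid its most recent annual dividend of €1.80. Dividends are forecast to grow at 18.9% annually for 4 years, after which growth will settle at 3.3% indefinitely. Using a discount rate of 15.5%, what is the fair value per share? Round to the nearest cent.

Two-stage DDM. Project D₁…D_4 at 0.189, terminal growth 0.033, discount at r = 0.155.
D_1 = 2.1402
D_2 = 2.5447
D_3 = 3.0256
D_4 = 3.5975
Terminal value at t=4: TV = D_5/(r−g) = 3.7162/(0.155−0.033) = 30.4607
P₀ = 2.1402/(1+0.155)^1 + 2.5447/(1+0.155)^2 + 3.0256/(1+0.155)^3 + 3.5975/(1+0.155)^4 + 30.4607/(1+0.155)^4 = 24.8621

€24.86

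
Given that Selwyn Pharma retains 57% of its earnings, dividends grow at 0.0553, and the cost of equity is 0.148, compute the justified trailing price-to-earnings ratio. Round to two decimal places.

Payout ratio b = 1 − 0.57 = 0.43.
Justified trailing P/E = b(1+g)/(r−g) = 0.43×(1+0.0553)/(0.148−0.0553) = 4.8951

4.90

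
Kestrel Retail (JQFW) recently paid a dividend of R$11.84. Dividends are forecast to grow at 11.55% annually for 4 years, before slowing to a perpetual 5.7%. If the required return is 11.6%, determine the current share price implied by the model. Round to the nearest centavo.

Two-stage DDM. Project D₁…D_4 at 0.1155, terminal growth 0.057, discount at r = 0.116.
D_1 = 13.2075
D_2 = 14.7330
D_3 = 16.4346
D_4 = 18.3329
Terminal value at t=4: TV = D_5/(r−g) = 19.3778/(0.116−0.057) = 328.4377
P₀ = 13.2075/(1+0.116)^1 + 14.7330/(1+0.116)^2 + 16.4346/(1+0.116)^3 + 18.3329/(1+0.116)^4 + 328.4377/(1+0.116)^4 = 259.0437

R$259.04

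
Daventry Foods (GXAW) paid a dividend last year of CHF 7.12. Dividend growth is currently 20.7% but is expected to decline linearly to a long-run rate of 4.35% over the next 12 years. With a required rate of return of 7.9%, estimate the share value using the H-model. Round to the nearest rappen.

CHF 406.04

H-model: P₀ = D₀[(1+g_L) + H(g_S−g_L)]/(r−g_L), with H = 12/2 = 6.
P₀ = 7.12 × [(1+0.0435) + 6×(0.207−0.0435)] / (0.079−0.0435)
   = 7.12 × 2.0245 / 0.0355 = 406.0406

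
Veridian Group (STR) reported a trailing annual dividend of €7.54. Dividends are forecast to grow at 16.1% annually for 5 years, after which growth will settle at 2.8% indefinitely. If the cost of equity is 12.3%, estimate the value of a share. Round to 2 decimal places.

Two-stage DDM. Project D₁…D_5 at 0.161, terminal growth 0.028, discount at r = 0.123.
D_1 = 8.7539
D_2 = 10.1633
D_3 = 11.7996
D_4 = 13.6994
D_5 = 15.9050
Terminal value at t=5: TV = D_6/(r−g) = 16.3503/(0.123−0.028) = 172.1084
P₀ = 8.7539/(1+0.123)^1 + 10.1633/(1+0.123)^2 + 11.7996/(1+0.123)^3 + 13.6994/(1+0.123)^4 + 15.9050/(1+0.123)^5 + 172.1084/(1+0.123)^5 = 138.0656

€138.07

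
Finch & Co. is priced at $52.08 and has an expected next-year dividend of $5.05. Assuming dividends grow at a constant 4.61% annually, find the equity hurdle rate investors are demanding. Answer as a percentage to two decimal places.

14.31%

Rearranging the constant-growth DDM: r = D₁/P₀ + g.
r = 5.0500 / 52.08 + 0.0461 = 0.09697 + 0.0461 = 0.14307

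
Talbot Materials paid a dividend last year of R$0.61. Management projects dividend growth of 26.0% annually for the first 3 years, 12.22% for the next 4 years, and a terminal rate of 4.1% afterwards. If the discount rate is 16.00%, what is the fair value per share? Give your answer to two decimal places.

R$11.03

Three-stage DDM. Project D₁…D_7; terminal Gordon value at t=7 with g = 0.041; discount at r = 0.16.
D_1 = 0.7686
D_2 = 0.9684
D_3 = 1.2202
D_4 = 1.3693
D_5 = 1.5367
D_6 = 1.7245
D_7 = 1.9352
TV_7 = 2.0145/(0.16−0.041) = 16.9288
P₀ = Σ Dₜ/(1+r)ᵗ + TV_7/(1+r)^7 = 11.0344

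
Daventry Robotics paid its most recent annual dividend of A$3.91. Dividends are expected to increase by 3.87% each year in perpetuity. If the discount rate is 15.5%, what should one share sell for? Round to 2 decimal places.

Gordon growth model: P₀ = D₁/(r − g). D₁ = 3.91 × (1 + 0.0387) = 4.0613.
P₀ = 4.0613 / (0.155 − 0.0387) = 4.0613 / 0.1163 = 34.9210

A$34.92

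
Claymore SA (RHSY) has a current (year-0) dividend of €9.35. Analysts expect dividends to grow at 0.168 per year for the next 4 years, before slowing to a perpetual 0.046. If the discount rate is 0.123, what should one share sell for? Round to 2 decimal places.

€189.93

Two-stage DDM. Project D₁…D_4 at 0.168, terminal growth 0.046, discount at r = 0.123.
D_1 = 10.9208
D_2 = 12.7555
D_3 = 14.8984
D_4 = 17.4014
Terminal value at t=4: TV = D_5/(r−g) = 18.2018/(0.123−0.046) = 236.3872
P₀ = 10.9208/(1+0.123)^1 + 12.7555/(1+0.123)^2 + 14.8984/(1+0.123)^3 + 17.4014/(1+0.123)^4 + 236.3872/(1+0.123)^4 = 189.9293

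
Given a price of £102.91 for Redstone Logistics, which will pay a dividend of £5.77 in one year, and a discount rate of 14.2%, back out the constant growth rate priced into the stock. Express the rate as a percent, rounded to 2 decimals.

8.59%

From P₀ = D₁/(r − g), the implied growth is g = r − D₁/P₀.
g = 0.142 − 5.77/102.91 = 0.142 − 0.05607 = 0.08593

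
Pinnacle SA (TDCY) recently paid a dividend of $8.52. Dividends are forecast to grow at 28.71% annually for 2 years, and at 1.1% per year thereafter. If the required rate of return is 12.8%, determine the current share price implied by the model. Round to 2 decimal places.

Two-stage DDM. Project D₁…D_2 at 0.2871, terminal growth 0.011, discount at r = 0.128.
D_1 = 10.9661
D_2 = 14.1145
Terminal value at t=2: TV = D_3/(r−g) = 14.2697/(0.128−0.011) = 121.9634
P₀ = 10.9661/(1+0.128)^1 + 14.1145/(1+0.128)^2 + 121.9634/(1+0.128)^2 = 116.6689

$116.67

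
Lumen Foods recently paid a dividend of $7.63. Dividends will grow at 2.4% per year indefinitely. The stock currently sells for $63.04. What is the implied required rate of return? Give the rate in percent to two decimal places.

14.79%

Rearranging the constant-growth DDM: r = D₁/P₀ + g.
D₁ = 7.63 × (1 + 0.024) = 7.8131.
r = 7.8131 / 63.04 + 0.024 = 0.12394 + 0.024 = 0.14794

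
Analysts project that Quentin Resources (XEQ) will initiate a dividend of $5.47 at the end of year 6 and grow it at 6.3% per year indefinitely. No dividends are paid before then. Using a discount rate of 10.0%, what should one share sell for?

Deferred-dividend DDM. At t=5 the remaining stream is a growing perpetuity with first payment D_6 = 5.47.
V_5 = D_6/(r−g) = 5.47/(0.1−0.063) = 147.8378
P₀ = V_5/(1+r)^5 = 147.8378/(1+0.1)^5 = 91.7957

$91.80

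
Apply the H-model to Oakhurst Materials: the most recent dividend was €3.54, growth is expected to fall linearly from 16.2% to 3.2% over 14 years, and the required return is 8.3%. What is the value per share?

H-model: P₀ = D₀[(1+g_L) + H(g_S−g_L)]/(r−g_L), with H = 14/2 = 7.
P₀ = 3.54 × [(1+0.032) + 7×(0.162−0.032)] / (0.083−0.032)
   = 3.54 × 1.9420 / 0.051 = 134.7976

€134.80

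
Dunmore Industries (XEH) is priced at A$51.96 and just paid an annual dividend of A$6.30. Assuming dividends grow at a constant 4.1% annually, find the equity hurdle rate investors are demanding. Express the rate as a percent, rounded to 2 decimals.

16.72%

Rearranging the constant-growth DDM: r = D₁/P₀ + g.
D₁ = 6.30 × (1 + 0.041) = 6.5583.
r = 6.5583 / 51.96 + 0.041 = 0.12622 + 0.041 = 0.16722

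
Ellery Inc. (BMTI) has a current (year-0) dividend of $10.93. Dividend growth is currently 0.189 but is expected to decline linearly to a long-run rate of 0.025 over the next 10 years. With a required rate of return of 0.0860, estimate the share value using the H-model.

H-model: P₀ = D₀[(1+g_L) + H(g_S−g_L)]/(r−g_L), with H = 10/2 = 5.
P₀ = 10.93 × [(1+0.025) + 5×(0.189−0.025)] / (0.086−0.025)
   = 10.93 × 1.8450 / 0.061 = 330.5877

$330.59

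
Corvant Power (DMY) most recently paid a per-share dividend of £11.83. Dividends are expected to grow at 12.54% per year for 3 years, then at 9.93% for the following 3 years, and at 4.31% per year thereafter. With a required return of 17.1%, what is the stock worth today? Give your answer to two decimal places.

Three-stage DDM. Project D₁…D_6; terminal Gordon value at t=6 with g = 0.0431; discount at r = 0.171.
D_1 = 13.3135
D_2 = 14.9830
D_3 = 16.8619
D_4 = 18.5362
D_5 = 20.3769
D_6 = 22.4003
TV_6 = 23.3658/(0.171−0.0431) = 182.6878
P₀ = Σ Dₜ/(1+r)ᵗ + TV_6/(1+r)^6 = 131.4521

£131.45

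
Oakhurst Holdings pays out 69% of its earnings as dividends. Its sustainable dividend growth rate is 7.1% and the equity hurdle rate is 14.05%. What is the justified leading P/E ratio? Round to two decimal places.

Justified leading P/E = b/(r−g) = 0.69/(0.1405−0.071) = 9.9281

9.93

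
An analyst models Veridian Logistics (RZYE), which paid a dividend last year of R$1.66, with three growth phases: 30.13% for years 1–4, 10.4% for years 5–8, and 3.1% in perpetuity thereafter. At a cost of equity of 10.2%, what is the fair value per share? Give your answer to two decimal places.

Three-stage DDM. Project D₁…D_8; terminal Gordon value at t=8 with g = 0.031; discount at r = 0.102.
D_1 = 2.1602
D_2 = 2.8110
D_3 = 3.6580
D_4 = 4.7601
D_5 = 5.2552
D_6 = 5.8017
D_7 = 6.4051
D_8 = 7.0712
TV_8 = 7.2904/(0.102−0.031) = 102.6820
P₀ = Σ Dₜ/(1+r)ᵗ + TV_8/(1+r)^8 = 70.4162

R$70.42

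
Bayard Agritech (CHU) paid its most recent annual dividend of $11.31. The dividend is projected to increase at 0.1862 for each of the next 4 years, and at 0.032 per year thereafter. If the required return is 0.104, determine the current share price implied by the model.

Two-stage DDM. Project D₁…D_4 at 0.1862, terminal growth 0.032, discount at r = 0.104.
D_1 = 13.4159
D_2 = 15.9140
D_3 = 18.8771
D_4 = 22.3921
Terminal value at t=4: TV = D_5/(r−g) = 23.1086/(0.104−0.032) = 320.9530
P₀ = 13.4159/(1+0.104)^1 + 15.9140/(1+0.104)^2 + 18.8771/(1+0.104)^3 + 22.3921/(1+0.104)^4 + 320.9530/(1+0.104)^4 = 270.3672

$270.37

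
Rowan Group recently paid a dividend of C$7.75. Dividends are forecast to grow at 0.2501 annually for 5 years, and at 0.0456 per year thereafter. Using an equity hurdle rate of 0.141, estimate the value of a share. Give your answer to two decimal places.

Two-stage DDM. Project D₁…D_5 at 0.2501, terminal growth 0.0456, discount at r = 0.141.
D_1 = 9.6883
D_2 = 12.1113
D_3 = 15.1404
D_4 = 18.9270
D_5 = 23.6606
Terminal value at t=5: TV = D_6/(r−g) = 24.7395/(0.141−0.0456) = 259.3240
P₀ = 9.6883/(1+0.141)^1 + 12.1113/(1+0.141)^2 + 15.1404/(1+0.141)^3 + 18.9270/(1+0.141)^4 + 23.6606/(1+0.141)^5 + 259.3240/(1+0.141)^5 = 185.4839

C$185.48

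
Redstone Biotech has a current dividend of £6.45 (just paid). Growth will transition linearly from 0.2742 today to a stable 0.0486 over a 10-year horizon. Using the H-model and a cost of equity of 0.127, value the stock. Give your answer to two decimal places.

£179.07

H-model: P₀ = D₀[(1+g_L) + H(g_S−g_L)]/(r−g_L), with H = 10/2 = 5.
P₀ = 6.45 × [(1+0.0486) + 5×(0.2742−0.0486)] / (0.127−0.0486)
   = 6.45 × 2.1766 / 0.0784 = 179.0698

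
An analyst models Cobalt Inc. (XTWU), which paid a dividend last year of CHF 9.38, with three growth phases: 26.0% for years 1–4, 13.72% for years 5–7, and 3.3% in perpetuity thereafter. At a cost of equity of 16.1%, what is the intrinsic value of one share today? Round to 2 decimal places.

Three-stage DDM. Project D₁…D_7; terminal Gordon value at t=7 with g = 0.033; discount at r = 0.161.
D_1 = 11.8188
D_2 = 14.8917
D_3 = 18.7635
D_4 = 23.6420
D_5 = 26.8857
D_6 = 30.5745
D_7 = 34.7693
TV_7 = 35.9167/(0.161−0.033) = 280.5989
P₀ = Σ Dₜ/(1+r)ᵗ + TV_7/(1+r)^7 = 182.3755

CHF 182.38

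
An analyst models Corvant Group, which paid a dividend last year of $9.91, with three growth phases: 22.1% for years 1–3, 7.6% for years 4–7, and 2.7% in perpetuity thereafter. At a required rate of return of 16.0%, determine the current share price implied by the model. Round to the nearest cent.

Three-stage DDM. Project D₁…D_7; terminal Gordon value at t=7 with g = 0.027; discount at r = 0.16.
D_1 = 12.1001
D_2 = 14.7742
D_3 = 18.0393
D_4 = 19.4103
D_5 = 20.8855
D_6 = 22.4728
D_7 = 24.1807
TV_7 = 24.8336/(0.16−0.027) = 186.7190
P₀ = Σ Dₜ/(1+r)ᵗ + TV_7/(1+r)^7 = 137.4782

$137.48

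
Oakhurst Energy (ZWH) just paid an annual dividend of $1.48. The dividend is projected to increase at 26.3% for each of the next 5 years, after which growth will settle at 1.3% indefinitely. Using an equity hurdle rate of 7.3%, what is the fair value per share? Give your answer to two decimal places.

$68.85

Two-stage DDM. Project D₁…D_5 at 0.263, terminal growth 0.013, discount at r = 0.073.
D_1 = 1.8692
D_2 = 2.3609
D_3 = 2.9818
D_4 = 3.7660
D_5 = 4.7564
Terminal value at t=5: TV = D_6/(r−g) = 4.8182/(0.073−0.013) = 80.3039
P₀ = 1.8692/(1+0.073)^1 + 2.3609/(1+0.073)^2 + 2.9818/(1+0.073)^3 + 3.7660/(1+0.073)^4 + 4.7564/(1+0.073)^5 + 80.3039/(1+0.073)^5 = 68.8510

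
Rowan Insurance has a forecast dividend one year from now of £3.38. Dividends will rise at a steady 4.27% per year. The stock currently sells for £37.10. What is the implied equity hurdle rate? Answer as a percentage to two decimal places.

Rearranging the constant-growth DDM: r = D₁/P₀ + g.
r = 3.3800 / 37.10 + 0.0427 = 0.09111 + 0.0427 = 0.13381

13.38%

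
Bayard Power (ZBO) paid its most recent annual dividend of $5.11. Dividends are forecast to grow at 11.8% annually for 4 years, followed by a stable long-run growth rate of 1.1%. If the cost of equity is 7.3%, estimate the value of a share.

Two-stage DDM. Project D₁…D_4 at 0.118, terminal growth 0.011, discount at r = 0.073.
D_1 = 5.7130
D_2 = 6.3871
D_3 = 7.1408
D_4 = 7.9834
Terminal value at t=4: TV = D_5/(r−g) = 8.0712/(0.073−0.011) = 130.1810
P₀ = 5.7130/(1+0.073)^1 + 6.3871/(1+0.073)^2 + 7.1408/(1+0.073)^3 + 7.9834/(1+0.073)^4 + 130.1810/(1+0.073)^4 = 120.8832

$120.88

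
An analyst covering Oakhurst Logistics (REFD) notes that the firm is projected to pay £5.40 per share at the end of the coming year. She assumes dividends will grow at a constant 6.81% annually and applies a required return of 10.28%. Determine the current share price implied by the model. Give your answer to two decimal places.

Gordon growth model: P₀ = D₁/(r − g), with D₁ = 5.40 given directly.
P₀ = 5.4000 / (0.1028 − 0.0681) = 5.4000 / 0.0347 = 155.6196

£155.62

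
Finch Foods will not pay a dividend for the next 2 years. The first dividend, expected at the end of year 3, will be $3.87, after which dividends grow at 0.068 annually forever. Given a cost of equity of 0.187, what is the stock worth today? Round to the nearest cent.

$23.08

Deferred-dividend DDM. At t=2 the remaining stream is a growing perpetuity with first payment D_3 = 3.87.
V_2 = D_3/(r−g) = 3.87/(0.187−0.068) = 32.5210
P₀ = V_2/(1+r)^2 = 32.5210/(1+0.187)^2 = 23.0814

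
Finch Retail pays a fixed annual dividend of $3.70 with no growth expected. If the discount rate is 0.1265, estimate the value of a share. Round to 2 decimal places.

$29.25

Zero-growth DDM (perpetuity): P₀ = D/r = 3.70 / 0.1265 = 29.2490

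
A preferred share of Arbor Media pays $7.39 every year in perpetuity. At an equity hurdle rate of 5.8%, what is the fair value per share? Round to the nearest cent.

Zero-growth DDM (perpetuity): P₀ = D/r = 7.39 / 0.058 = 127.4138

$127.41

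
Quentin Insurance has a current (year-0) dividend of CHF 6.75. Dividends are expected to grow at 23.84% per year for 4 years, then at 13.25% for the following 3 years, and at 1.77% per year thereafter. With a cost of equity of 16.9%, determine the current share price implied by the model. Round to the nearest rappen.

CHF 107.19

Three-stage DDM. Project D₁…D_7; terminal Gordon value at t=7 with g = 0.0177; discount at r = 0.169.
D_1 = 8.3592
D_2 = 10.3520
D_3 = 12.8200
D_4 = 15.8762
D_5 = 17.9798
D_6 = 20.3622
D_7 = 23.0602
TV_7 = 23.4683/(0.169−0.0177) = 155.1112
P₀ = Σ Dₜ/(1+r)ᵗ + TV_7/(1+r)^7 = 107.1893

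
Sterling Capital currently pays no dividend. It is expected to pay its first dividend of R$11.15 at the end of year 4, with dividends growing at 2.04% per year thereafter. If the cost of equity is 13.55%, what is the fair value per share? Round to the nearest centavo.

R$66.17

Deferred-dividend DDM. At t=3 the remaining stream is a growing perpetuity with first payment D_4 = 11.15.
V_3 = D_4/(r−g) = 11.15/(0.1355−0.0204) = 96.8723
P₀ = V_3/(1+r)^3 = 96.8723/(1+0.1355)^3 = 66.1665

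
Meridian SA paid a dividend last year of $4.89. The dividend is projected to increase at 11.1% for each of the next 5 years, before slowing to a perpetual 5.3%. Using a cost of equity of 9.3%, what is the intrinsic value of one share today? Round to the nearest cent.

Two-stage DDM. Project D₁…D_5 at 0.111, terminal growth 0.053, discount at r = 0.093.
D_1 = 5.4328
D_2 = 6.0358
D_3 = 6.7058
D_4 = 7.4502
D_5 = 8.2771
Terminal value at t=5: TV = D_6/(r−g) = 8.7158/(0.093−0.053) = 217.8951
P₀ = 5.4328/(1+0.093)^1 + 6.0358/(1+0.093)^2 + 6.7058/(1+0.093)^3 + 7.4502/(1+0.093)^4 + 8.2771/(1+0.093)^5 + 217.8951/(1+0.093)^5 = 165.3688

$165.37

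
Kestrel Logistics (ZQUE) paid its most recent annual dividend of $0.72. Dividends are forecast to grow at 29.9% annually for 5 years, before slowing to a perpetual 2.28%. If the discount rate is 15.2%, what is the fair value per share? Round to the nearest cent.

Two-stage DDM. Project D₁…D_5 at 0.299, terminal growth 0.0228, discount at r = 0.152.
D_1 = 0.9353
D_2 = 1.2149
D_3 = 1.5782
D_4 = 2.0501
D_5 = 2.6630
Terminal value at t=5: TV = D_6/(r−g) = 2.7238/(0.152−0.0228) = 21.0817
P₀ = 0.9353/(1+0.152)^1 + 1.2149/(1+0.152)^2 + 1.5782/(1+0.152)^3 + 2.0501/(1+0.152)^4 + 2.6630/(1+0.152)^5 + 21.0817/(1+0.152)^5 = 15.6269

$15.63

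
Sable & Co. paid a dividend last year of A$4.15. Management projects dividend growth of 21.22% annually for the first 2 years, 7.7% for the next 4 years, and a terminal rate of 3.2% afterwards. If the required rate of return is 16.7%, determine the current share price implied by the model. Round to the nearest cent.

Three-stage DDM. Project D₁…D_6; terminal Gordon value at t=6 with g = 0.032; discount at r = 0.167.
D_1 = 5.0306
D_2 = 6.0981
D_3 = 6.5677
D_4 = 7.0734
D_5 = 7.6180
D_6 = 8.2046
TV_6 = 8.4672/(0.167−0.032) = 62.7199
P₀ = Σ Dₜ/(1+r)ᵗ + TV_6/(1+r)^6 = 48.3324

A$48.33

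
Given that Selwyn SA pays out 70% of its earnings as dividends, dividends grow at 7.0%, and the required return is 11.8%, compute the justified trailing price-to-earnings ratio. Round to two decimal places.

15.60

Justified trailing P/E = b(1+g)/(r−g) = 0.70×(1+0.07)/(0.118−0.07) = 15.6042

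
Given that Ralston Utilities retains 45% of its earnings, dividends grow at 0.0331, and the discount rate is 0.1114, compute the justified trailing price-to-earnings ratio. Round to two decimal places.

Payout ratio b = 1 − 0.45 = 0.55.
Justified trailing P/E = b(1+g)/(r−g) = 0.55×(1+0.0331)/(0.1114−0.0331) = 7.2568

7.26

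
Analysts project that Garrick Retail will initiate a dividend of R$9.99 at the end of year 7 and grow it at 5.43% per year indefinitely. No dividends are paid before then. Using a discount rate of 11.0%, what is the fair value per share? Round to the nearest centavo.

R$95.89

Deferred-dividend DDM. At t=6 the remaining stream is a growing perpetuity with first payment D_7 = 9.99.
V_6 = D_7/(r−g) = 9.99/(0.11−0.0543) = 179.3537
P₀ = V_6/(1+r)^6 = 179.3537/(1+0.11)^6 = 95.8898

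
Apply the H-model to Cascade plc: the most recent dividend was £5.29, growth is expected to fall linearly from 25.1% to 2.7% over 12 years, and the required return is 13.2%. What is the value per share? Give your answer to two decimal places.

£119.45

H-model: P₀ = D₀[(1+g_L) + H(g_S−g_L)]/(r−g_L), with H = 12/2 = 6.
P₀ = 5.29 × [(1+0.027) + 6×(0.251−0.027)] / (0.132−0.027)
   = 5.29 × 2.3710 / 0.105 = 119.4532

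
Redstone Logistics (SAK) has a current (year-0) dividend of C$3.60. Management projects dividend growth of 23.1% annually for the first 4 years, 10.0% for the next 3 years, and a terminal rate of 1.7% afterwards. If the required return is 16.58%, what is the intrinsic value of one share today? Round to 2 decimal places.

C$54.19

Three-stage DDM. Project D₁…D_7; terminal Gordon value at t=7 with g = 0.017; discount at r = 0.1658.
D_1 = 4.4316
D_2 = 5.4553
D_3 = 6.7155
D_4 = 8.2667
D_5 = 9.0934
D_6 = 10.0028
D_7 = 11.0030
TV_7 = 11.1901/(0.1658−0.017) = 75.2022
P₀ = Σ Dₜ/(1+r)ᵗ + TV_7/(1+r)^7 = 54.1920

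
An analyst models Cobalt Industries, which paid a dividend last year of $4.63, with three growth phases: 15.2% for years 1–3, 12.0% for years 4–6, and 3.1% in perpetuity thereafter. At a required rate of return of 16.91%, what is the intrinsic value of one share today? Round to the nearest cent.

Three-stage DDM. Project D₁…D_6; terminal Gordon value at t=6 with g = 0.031; discount at r = 0.1691.
D_1 = 5.3338
D_2 = 6.1445
D_3 = 7.0785
D_4 = 7.9279
D_5 = 8.8792
D_6 = 9.9447
TV_6 = 10.2530/(0.1691−0.031) = 74.2433
P₀ = Σ Dₜ/(1+r)ᵗ + TV_6/(1+r)^6 = 54.7685

$54.77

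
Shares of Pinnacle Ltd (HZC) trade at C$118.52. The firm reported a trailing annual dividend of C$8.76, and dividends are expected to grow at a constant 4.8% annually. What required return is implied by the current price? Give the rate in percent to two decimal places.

Rearranging the constant-growth DDM: r = D₁/P₀ + g.
D₁ = 8.76 × (1 + 0.048) = 9.1805.
r = 9.1805 / 118.52 + 0.048 = 0.07746 + 0.048 = 0.12546

12.55%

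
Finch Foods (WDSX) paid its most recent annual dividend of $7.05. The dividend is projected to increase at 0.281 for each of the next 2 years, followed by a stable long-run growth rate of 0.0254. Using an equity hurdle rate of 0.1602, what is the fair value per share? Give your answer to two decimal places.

$81.76

Two-stage DDM. Project D₁…D_2 at 0.281, terminal growth 0.0254, discount at r = 0.1602.
D_1 = 9.0311
D_2 = 11.5688
Terminal value at t=2: TV = D_3/(r−g) = 11.8626/(0.1602−0.0254) = 88.0016
P₀ = 9.0311/(1+0.1602)^1 + 11.5688/(1+0.1602)^2 + 88.0016/(1+0.1602)^2 = 81.7556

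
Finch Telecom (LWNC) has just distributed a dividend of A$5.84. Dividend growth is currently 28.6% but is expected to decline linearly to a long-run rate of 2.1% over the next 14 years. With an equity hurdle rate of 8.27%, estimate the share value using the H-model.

H-model: P₀ = D₀[(1+g_L) + H(g_S−g_L)]/(r−g_L), with H = 14/2 = 7.
P₀ = 5.84 × [(1+0.021) + 7×(0.286−0.021)] / (0.0827−0.021)
   = 5.84 × 2.8760 / 0.0617 = 272.2178

A$272.22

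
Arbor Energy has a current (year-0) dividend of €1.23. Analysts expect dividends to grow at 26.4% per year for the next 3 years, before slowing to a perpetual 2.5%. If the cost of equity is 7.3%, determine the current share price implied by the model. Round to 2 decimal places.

€48.10

Two-stage DDM. Project D₁…D_3 at 0.264, terminal growth 0.025, discount at r = 0.073.
D_1 = 1.5547
D_2 = 1.9652
D_3 = 2.4840
Terminal value at t=3: TV = D_4/(r−g) = 2.5461/(0.073−0.025) = 53.0431
P₀ = 1.5547/(1+0.073)^1 + 1.9652/(1+0.073)^2 + 2.4840/(1+0.073)^3 + 53.0431/(1+0.073)^3 = 48.1033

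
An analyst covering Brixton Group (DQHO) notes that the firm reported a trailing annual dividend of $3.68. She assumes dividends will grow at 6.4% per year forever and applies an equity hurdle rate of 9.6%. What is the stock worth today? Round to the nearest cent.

Gordon growth model: P₀ = D₁/(r − g). D₁ = 3.68 × (1 + 0.064) = 3.9155.
P₀ = 3.9155 / (0.096 − 0.064) = 3.9155 / 0.032 = 122.3600

$122.36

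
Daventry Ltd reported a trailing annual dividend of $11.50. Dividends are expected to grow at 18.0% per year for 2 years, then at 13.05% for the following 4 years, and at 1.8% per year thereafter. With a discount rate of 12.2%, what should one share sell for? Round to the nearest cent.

Three-stage DDM. Project D₁…D_6; terminal Gordon value at t=6 with g = 0.018; discount at r = 0.122.
D_1 = 13.5700
D_2 = 16.0126
D_3 = 18.1022
D_4 = 20.4646
D_5 = 23.1352
D_6 = 26.1544
TV_6 = 26.6251/(0.122−0.018) = 256.0110
P₀ = Σ Dₜ/(1+r)ᵗ + TV_6/(1+r)^6 = 204.9859

$204.99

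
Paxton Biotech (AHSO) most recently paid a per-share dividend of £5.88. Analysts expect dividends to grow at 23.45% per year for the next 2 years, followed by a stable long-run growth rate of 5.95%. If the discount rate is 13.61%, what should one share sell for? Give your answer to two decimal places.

£109.36

Two-stage DDM. Project D₁…D_2 at 0.2345, terminal growth 0.0595, discount at r = 0.1361.
D_1 = 7.2589
D_2 = 8.9611
Terminal value at t=2: TV = D_3/(r−g) = 9.4942/(0.1361−0.0595) = 123.9458
P₀ = 7.2589/(1+0.1361)^1 + 8.9611/(1+0.1361)^2 + 123.9458/(1+0.1361)^2 = 109.3601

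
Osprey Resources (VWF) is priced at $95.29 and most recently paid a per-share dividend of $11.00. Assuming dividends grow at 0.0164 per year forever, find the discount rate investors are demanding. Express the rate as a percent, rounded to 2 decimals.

13.37%

Rearranging the constant-growth DDM: r = D₁/P₀ + g.
D₁ = 11.00 × (1 + 0.0164) = 11.1804.
r = 11.1804 / 95.29 + 0.0164 = 0.11733 + 0.0164 = 0.13373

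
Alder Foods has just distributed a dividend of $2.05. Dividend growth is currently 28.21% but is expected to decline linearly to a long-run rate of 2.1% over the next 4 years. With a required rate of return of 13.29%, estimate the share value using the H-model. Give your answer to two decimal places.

$28.27

H-model: P₀ = D₀[(1+g_L) + H(g_S−g_L)]/(r−g_L), with H = 4/2 = 2.
P₀ = 2.05 × [(1+0.021) + 2×(0.2821−0.021)] / (0.1329−0.021)
   = 2.05 × 1.5432 / 0.1119 = 28.2713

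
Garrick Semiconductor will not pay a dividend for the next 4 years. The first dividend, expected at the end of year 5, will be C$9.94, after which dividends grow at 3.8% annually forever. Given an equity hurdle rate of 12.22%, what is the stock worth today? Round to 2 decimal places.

C$74.44

Deferred-dividend DDM. At t=4 the remaining stream is a growing perpetuity with first payment D_5 = 9.94.
V_4 = D_5/(r−g) = 9.94/(0.1222−0.038) = 118.0523
P₀ = V_4/(1+r)^4 = 118.0523/(1+0.1222)^4 = 74.4377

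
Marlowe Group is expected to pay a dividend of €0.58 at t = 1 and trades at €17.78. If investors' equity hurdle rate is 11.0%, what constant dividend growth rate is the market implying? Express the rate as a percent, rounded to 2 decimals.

From P₀ = D₁/(r − g), the implied growth is g = r − D₁/P₀.
g = 0.11 − 0.58/17.78 = 0.11 − 0.03262 = 0.07738

7.74%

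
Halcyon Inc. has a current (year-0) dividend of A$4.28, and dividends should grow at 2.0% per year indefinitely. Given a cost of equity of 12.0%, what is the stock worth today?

Gordon growth model: P₀ = D₁/(r − g). D₁ = 4.28 × (1 + 0.02) = 4.3656.
P₀ = 4.3656 / (0.12 − 0.02) = 4.3656 / 0.1 = 43.6560

A$43.66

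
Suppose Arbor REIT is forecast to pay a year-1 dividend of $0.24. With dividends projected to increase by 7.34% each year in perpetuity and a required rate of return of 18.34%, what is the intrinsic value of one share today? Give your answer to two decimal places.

Gordon growth model: P₀ = D₁/(r − g), with D₁ = 0.24 given directly.
P₀ = 0.2400 / (0.1834 − 0.0734) = 0.2400 / 0.11 = 2.1818

$2.18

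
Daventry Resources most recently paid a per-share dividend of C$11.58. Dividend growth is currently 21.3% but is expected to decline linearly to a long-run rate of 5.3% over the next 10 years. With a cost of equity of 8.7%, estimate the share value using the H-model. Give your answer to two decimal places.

C$631.11

H-model: P₀ = D₀[(1+g_L) + H(g_S−g_L)]/(r−g_L), with H = 10/2 = 5.
P₀ = 11.58 × [(1+0.053) + 5×(0.213−0.053)] / (0.087−0.053)
   = 11.58 × 1.8530 / 0.034 = 631.1100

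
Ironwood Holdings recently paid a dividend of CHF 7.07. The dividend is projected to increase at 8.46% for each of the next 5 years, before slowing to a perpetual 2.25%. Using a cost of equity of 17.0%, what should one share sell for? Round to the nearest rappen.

Two-stage DDM. Project D₁…D_5 at 0.0846, terminal growth 0.0225, discount at r = 0.17.
D_1 = 7.6681
D_2 = 8.3168
D_3 = 9.0205
D_4 = 9.7836
D_5 = 10.6113
Terminal value at t=5: TV = D_6/(r−g) = 10.8500/(0.17−0.0225) = 73.5595
P₀ = 7.6681/(1+0.17)^1 + 8.3168/(1+0.17)^2 + 9.0205/(1+0.17)^3 + 9.7836/(1+0.17)^4 + 10.6113/(1+0.17)^5 + 73.5595/(1+0.17)^5 = 61.8739

CHF 61.87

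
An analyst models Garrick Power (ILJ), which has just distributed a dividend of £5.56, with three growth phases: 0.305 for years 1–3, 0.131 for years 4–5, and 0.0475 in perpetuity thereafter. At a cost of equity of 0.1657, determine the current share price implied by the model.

Three-stage DDM. Project D₁…D_5; terminal Gordon value at t=5 with g = 0.0475; discount at r = 0.1657.
D_1 = 7.2558
D_2 = 9.4688
D_3 = 12.3568
D_4 = 13.9756
D_5 = 15.8063
TV_5 = 16.5571/(0.1657−0.0475) = 140.0774
P₀ = Σ Dₜ/(1+r)ᵗ + TV_5/(1+r)^5 = 100.9837

£100.98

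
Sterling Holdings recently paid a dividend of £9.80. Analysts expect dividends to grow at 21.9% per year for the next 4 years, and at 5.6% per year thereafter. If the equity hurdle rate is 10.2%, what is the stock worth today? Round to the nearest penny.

£387.61

Two-stage DDM. Project D₁…D_4 at 0.219, terminal growth 0.056, discount at r = 0.102.
D_1 = 11.9462
D_2 = 14.5624
D_3 = 17.7516
D_4 = 21.6392
Terminal value at t=4: TV = D_5/(r−g) = 22.8510/(0.102−0.056) = 496.7604
P₀ = 11.9462/(1+0.102)^1 + 14.5624/(1+0.102)^2 + 17.7516/(1+0.102)^3 + 21.6392/(1+0.102)^4 + 496.7604/(1+0.102)^4 = 387.6069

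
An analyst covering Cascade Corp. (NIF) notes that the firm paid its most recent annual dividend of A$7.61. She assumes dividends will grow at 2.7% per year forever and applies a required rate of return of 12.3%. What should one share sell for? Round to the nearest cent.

A$81.41

Gordon growth model: P₀ = D₁/(r − g). D₁ = 7.61 × (1 + 0.027) = 7.8155.
P₀ = 7.8155 / (0.123 − 0.027) = 7.8155 / 0.096 = 81.4111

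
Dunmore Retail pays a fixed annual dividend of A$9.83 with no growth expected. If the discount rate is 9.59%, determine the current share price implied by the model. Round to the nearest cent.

A$102.50

Zero-growth DDM (perpetuity): P₀ = D/r = 9.83 / 0.0959 = 102.5026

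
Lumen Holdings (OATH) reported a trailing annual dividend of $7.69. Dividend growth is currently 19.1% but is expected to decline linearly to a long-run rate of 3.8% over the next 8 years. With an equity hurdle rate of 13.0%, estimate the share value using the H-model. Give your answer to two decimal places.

$137.92

H-model: P₀ = D₀[(1+g_L) + H(g_S−g_L)]/(r−g_L), with H = 8/2 = 4.
P₀ = 7.69 × [(1+0.038) + 4×(0.191−0.038)] / (0.13−0.038)
   = 7.69 × 1.6500 / 0.092 = 137.9185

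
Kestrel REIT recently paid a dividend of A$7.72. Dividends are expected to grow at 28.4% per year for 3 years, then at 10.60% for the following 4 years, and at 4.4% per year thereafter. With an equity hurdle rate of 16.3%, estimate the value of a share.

Three-stage DDM. Project D₁…D_7; terminal Gordon value at t=7 with g = 0.044; discount at r = 0.163.
D_1 = 9.9125
D_2 = 12.7276
D_3 = 16.3423
D_4 = 18.0746
D_5 = 19.9905
D_6 = 22.1094
D_7 = 24.4530
TV_7 = 25.5290/(0.163−0.044) = 214.5292
P₀ = Σ Dₜ/(1+r)ᵗ + TV_7/(1+r)^7 = 139.5765

A$139.58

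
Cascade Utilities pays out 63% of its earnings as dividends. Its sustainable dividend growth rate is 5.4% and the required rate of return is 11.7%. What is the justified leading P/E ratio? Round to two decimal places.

Justified leading P/E = b/(r−g) = 0.63/(0.117−0.054) = 10.0000

10.00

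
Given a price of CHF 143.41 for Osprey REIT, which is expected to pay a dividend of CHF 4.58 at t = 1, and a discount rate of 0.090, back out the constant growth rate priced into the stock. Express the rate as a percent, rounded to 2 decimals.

5.81%

From P₀ = D₁/(r − g), the implied growth is g = r − D₁/P₀.
g = 0.09 − 4.58/143.41 = 0.09 − 0.03194 = 0.05806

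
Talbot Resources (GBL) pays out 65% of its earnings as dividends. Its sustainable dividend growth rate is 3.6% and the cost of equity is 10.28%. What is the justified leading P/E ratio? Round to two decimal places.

9.73

Justified leading P/E = b/(r−g) = 0.65/(0.1028−0.036) = 9.7305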